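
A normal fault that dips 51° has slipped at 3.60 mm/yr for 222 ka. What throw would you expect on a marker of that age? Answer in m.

621 m

dip-slip = rate × time = 3.60 mm/yr × 222 ka = 799.2 m
throw = dip-slip × sin(dip) = 799.2 × sin(51°) = 621 m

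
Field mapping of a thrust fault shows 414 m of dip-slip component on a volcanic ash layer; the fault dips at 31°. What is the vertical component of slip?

throw = dip-slip × sin(dip) = 414 m × sin(31°) = 213 m

213 m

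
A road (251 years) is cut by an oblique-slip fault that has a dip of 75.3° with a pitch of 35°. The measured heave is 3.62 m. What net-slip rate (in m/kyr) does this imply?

99.1 m/kyr

dip-slip = heave / cos(dip) = 3.62 / cos(75.3°) = 14.27 m
net slip = dip-slip / sin(rake) = 14.27 / sin(35°) = 24.87 m
rate = 24.87 m / 251 years = 0.0991 m/yr = 99.1 m/kyr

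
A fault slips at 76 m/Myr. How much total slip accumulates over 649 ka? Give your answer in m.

49.3 m

slip = rate × time = 76 m/Myr × 649 ka = 49.3 m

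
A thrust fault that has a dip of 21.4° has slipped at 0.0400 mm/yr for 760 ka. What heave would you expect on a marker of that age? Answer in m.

dip-slip = rate × time = 0.0400 mm/yr × 760 ka = 30.40 m
heave = dip-slip × cos(dip) = 30.40 × cos(21.4°) = 28.3 m

28.3 m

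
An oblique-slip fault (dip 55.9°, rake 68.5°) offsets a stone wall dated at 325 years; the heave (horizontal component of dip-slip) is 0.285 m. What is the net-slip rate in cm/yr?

dip-slip = heave / cos(dip) = 0.285 / cos(55.9°) = 0.5083 m
net slip = dip-slip / sin(rake) = 0.5083 / sin(68.5°) = 0.5464 m
rate = 0.5464 m / 325 years = 0.00168 m/yr = 0.168 cm/yr

0.168 cm/yr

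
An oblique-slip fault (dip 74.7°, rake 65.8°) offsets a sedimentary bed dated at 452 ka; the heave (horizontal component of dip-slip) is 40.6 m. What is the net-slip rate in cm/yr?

dip-slip = heave / cos(dip) = 40.6 / cos(74.7°) = 153.9 m
net slip = dip-slip / sin(rake) = 153.9 / sin(65.8°) = 168.7 m
rate = 168.7 m / 452 ka = 0.000373 m/yr = 0.0373 cm/yr

0.0373 cm/yr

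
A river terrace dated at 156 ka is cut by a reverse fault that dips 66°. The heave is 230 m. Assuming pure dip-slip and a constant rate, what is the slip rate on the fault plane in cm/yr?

0.362 cm/yr

dip-slip = heave / cos(dip) = 230 m / cos(66°) = 565.5 m
rate = 565.5 m / 156 ka = 0.00362 m/yr = 0.362 cm/yr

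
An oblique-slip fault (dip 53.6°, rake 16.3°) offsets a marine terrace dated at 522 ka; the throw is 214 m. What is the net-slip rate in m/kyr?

1.81 m/kyr

dip-slip = throw / sin(dip) = 214 / sin(53.6°) = 265.9 m
net slip = dip-slip / sin(rake) = 265.9 / sin(16.3°) = 947.3 m
rate = 947.3 m / 522 ka = 0.00181 m/yr = 1.81 m/kyr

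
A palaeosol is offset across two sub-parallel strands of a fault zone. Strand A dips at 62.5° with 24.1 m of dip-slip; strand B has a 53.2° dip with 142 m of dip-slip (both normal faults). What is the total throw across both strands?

throw_A = 24.1 × sin(62.5°) = 21.38 m
throw_B = 142 × sin(53.2°) = 113.7 m
total = 21.38 + 113.7 = 135 m

135 m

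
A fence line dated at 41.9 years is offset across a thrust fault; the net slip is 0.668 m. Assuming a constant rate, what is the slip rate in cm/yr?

1.59 cm/yr

rate = 0.668 m / 41.9 years = 0.0159 m/yr = 1.59 cm/yr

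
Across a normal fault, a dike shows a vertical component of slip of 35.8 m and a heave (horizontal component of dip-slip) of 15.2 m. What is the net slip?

net slip = √(throw² + heave²) = √(35.8² + 15.2²) = 38.9 m

38.9 m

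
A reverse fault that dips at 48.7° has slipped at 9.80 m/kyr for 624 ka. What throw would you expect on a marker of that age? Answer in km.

4.59 km

dip-slip = rate × time = 9.80 m/kyr × 624 ka = 6115 m
throw = dip-slip × sin(dip) = 6115 × sin(48.7°) = 4590 m = 4.59 km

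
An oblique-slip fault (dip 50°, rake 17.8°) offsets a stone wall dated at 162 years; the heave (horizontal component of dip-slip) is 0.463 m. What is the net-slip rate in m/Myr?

14500 m/Myr

dip-slip = heave / cos(dip) = 0.463 / cos(50°) = 0.7203 m
net slip = dip-slip / sin(rake) = 0.7203 / sin(17.8°) = 2.356 m
rate = 2.356 m / 162 years = 0.0145 m/yr = 14500 m/Myr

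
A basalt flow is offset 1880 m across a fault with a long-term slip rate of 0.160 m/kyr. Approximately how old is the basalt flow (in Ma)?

11.7 Ma

age = offset / rate = 1880 m / (0.160 m/kyr) = 1.17e+07 yr = 11.7 Ma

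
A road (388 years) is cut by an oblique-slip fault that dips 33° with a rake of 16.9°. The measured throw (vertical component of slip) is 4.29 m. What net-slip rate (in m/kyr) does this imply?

69.8 m/kyr

dip-slip = throw / sin(dip) = 4.29 / sin(33°) = 7.877 m
net slip = dip-slip / sin(rake) = 7.877 / sin(16.9°) = 27.10 m
rate = 27.10 m / 388 years = 0.0698 m/yr = 69.8 m/kyr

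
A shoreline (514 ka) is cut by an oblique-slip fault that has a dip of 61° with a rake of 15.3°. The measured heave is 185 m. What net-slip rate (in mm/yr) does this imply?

2.81 mm/yr

dip-slip = heave / cos(dip) = 185 / cos(61°) = 381.6 m
net slip = dip-slip / sin(rake) = 381.6 / sin(15.3°) = 1446 m
rate = 1446 m / 514 ka = 0.00281 m/yr = 2.81 mm/yr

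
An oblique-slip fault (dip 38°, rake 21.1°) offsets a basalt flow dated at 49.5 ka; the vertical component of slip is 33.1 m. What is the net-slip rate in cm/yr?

dip-slip = throw / sin(dip) = 33.1 / sin(38°) = 53.76 m
net slip = dip-slip / sin(rake) = 53.76 / sin(21.1°) = 149.3 m
rate = 149.3 m / 49.5 ka = 0.00302 m/yr = 0.302 cm/yr

0.302 cm/yr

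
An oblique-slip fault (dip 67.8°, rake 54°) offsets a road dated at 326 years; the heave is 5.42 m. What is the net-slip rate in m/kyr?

54.4 m/kyr

dip-slip = heave / cos(dip) = 5.42 / cos(67.8°) = 14.34 m
net slip = dip-slip / sin(rake) = 14.34 / sin(54°) = 17.73 m
rate = 17.73 m / 326 years = 0.0544 m/yr = 54.4 m/kyr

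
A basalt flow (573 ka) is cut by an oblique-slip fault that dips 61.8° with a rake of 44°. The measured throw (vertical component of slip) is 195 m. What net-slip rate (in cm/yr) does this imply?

dip-slip = throw / sin(dip) = 195 / sin(61.8°) = 221.3 m
net slip = dip-slip / sin(rake) = 221.3 / sin(44°) = 318.5 m
rate = 318.5 m / 573 ka = 0.000556 m/yr = 0.0556 cm/yr

0.0556 cm/yr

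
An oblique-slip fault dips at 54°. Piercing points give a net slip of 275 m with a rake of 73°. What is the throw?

213 m

dip-slip = net slip × sin(rake) = 275 m × sin(73°) = 263 m
throw = dip-slip × sin(dip) = 263 × sin(54°) = 213 m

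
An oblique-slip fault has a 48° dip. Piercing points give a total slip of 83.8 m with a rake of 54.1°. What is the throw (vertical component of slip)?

50.4 m

dip-slip = net slip × sin(rake) = 83.8 m × sin(54.1°) = 67.88 m
throw = dip-slip × sin(dip) = 67.88 × sin(48°) = 50.4 m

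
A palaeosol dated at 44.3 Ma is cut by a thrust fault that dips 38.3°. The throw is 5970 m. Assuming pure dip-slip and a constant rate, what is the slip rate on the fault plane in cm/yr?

0.0217 cm/yr

dip-slip = throw / sin(dip) = 5970 m / sin(38.3°) = 9632 m
rate = 9632 m / 44.3 Ma = 0.000217 m/yr = 0.0217 cm/yr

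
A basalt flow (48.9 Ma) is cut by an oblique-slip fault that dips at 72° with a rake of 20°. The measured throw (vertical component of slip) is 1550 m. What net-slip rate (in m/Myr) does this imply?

dip-slip = throw / sin(dip) = 1550 / sin(72°) = 1630 m
net slip = dip-slip / sin(rake) = 1630 / sin(20°) = 4765 m
rate = 4765 m / 48.9 Ma = 0.0000974 m/yr = 97.4 m/Myr

97.4 m/Myr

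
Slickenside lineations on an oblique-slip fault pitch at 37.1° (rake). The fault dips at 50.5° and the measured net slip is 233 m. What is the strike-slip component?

186 m

strike-slip = net slip × cos(rake) = 233 m × cos(37.1°) = 186 m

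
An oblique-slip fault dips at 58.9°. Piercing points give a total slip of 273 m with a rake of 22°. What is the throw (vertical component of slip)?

87.6 m

dip-slip = net slip × sin(rake) = 273 m × sin(22°) = 102.3 m
throw = dip-slip × sin(dip) = 102.3 × sin(58.9°) = 87.6 m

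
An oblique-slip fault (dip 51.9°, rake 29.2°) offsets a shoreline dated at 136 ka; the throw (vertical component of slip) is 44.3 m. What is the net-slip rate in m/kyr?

0.848 m/kyr

dip-slip = throw / sin(dip) = 44.3 / sin(51.9°) = 56.29 m
net slip = dip-slip / sin(rake) = 56.29 / sin(29.2°) = 115.4 m
rate = 115.4 m / 136 ka = 0.000848 m/yr = 0.848 m/kyr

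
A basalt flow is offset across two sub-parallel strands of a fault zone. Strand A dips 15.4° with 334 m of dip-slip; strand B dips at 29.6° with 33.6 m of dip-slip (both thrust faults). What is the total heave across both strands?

heave_A = 334 × cos(15.4°) = 322 m
heave_B = 33.6 × cos(29.6°) = 29.22 m
total = 322 + 29.22 = 351 m

351 m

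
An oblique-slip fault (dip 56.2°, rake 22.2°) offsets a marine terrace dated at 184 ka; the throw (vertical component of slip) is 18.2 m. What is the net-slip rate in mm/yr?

0.315 mm/yr

dip-slip = throw / sin(dip) = 18.2 / sin(56.2°) = 21.90 m
net slip = dip-slip / sin(rake) = 21.90 / sin(22.2°) = 57.97 m
rate = 57.97 m / 184 ka = 0.000315 m/yr = 0.315 mm/yr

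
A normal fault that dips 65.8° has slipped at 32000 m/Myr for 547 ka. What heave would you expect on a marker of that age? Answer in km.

dip-slip = rate × time = 32000 m/Myr × 547 ka = 17500 m
heave = dip-slip × cos(dip) = 17500 × cos(65.8°) = 7180 m = 7.18 km

7.18 km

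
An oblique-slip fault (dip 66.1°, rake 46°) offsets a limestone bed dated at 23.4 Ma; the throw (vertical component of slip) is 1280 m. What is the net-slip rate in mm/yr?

0.0832 mm/yr

dip-slip = throw / sin(dip) = 1280 / sin(66.1°) = 1400 m
net slip = dip-slip / sin(rake) = 1400 / sin(46°) = 1946 m
rate = 1946 m / 23.4 Ma = 0.0000832 m/yr = 0.0832 mm/yr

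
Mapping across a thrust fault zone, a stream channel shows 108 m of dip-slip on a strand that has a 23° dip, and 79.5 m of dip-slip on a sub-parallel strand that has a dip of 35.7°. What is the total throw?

88.6 m

throw_A = 108 × sin(23°) = 42.20 m
throw_B = 79.5 × sin(35.7°) = 46.39 m
total = 42.20 + 46.39 = 88.6 m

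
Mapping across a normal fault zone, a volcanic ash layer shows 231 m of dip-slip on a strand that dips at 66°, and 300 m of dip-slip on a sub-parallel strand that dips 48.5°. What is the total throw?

throw_A = 231 × sin(66°) = 211 m
throw_B = 300 × sin(48.5°) = 224.7 m
total = 211 + 224.7 = 436 m

436 m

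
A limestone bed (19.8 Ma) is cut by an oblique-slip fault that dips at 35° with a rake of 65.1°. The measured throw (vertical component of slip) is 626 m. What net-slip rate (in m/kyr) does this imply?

dip-slip = throw / sin(dip) = 626 / sin(35°) = 1091 m
net slip = dip-slip / sin(rake) = 1091 / sin(65.1°) = 1203 m
rate = 1203 m / 19.8 Ma = 0.0000608 m/yr = 0.0608 m/kyr

0.0608 m/kyr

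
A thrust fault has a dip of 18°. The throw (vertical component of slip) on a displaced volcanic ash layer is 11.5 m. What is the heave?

heave = throw / tan(dip) = 11.5 / tan(18°) = 35.4 m

35.4 m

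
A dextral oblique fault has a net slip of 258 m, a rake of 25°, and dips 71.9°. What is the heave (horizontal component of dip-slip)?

33.9 m

dip-slip = net slip × sin(rake) = 258 m × sin(25°) = 109 m
heave = dip-slip × cos(dip) = 109 × cos(71.9°) = 33.9 m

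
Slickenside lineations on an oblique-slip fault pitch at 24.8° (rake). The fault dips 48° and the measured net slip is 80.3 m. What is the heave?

22.5 m

dip-slip = net slip × sin(rake) = 80.3 m × sin(24.8°) = 33.68 m
heave = dip-slip × cos(dip) = 33.68 × cos(48°) = 22.5 m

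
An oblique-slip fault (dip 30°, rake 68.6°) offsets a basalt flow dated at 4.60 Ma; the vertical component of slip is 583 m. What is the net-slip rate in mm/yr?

dip-slip = throw / sin(dip) = 583 / sin(30°) = 1166 m
net slip = dip-slip / sin(rake) = 1166 / sin(68.6°) = 1252 m
rate = 1252 m / 4.60 Ma = 0.000272 m/yr = 0.272 mm/yr

0.272 mm/yr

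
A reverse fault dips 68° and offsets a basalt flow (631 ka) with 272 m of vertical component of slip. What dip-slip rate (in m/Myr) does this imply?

dip-slip = throw / sin(dip) = 272 m / sin(68°) = 293.4 m
rate = 293.4 m / 631 ka = 0.000465 m/yr = 465 m/Myr

465 m/Myr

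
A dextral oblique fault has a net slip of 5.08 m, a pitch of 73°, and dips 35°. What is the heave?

3.98 m

dip-slip = net slip × sin(rake) = 5.08 m × sin(73°) = 4.858 m
heave = dip-slip × cos(dip) = 4.858 × cos(35°) = 3.98 m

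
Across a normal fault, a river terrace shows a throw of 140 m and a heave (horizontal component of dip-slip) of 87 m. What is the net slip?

165 m

net slip = √(throw² + heave²) = √(140² + 87²) = 165 m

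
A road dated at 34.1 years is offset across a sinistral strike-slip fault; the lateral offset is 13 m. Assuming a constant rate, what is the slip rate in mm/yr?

rate = 13 m / 34.1 years = 0.381 m/yr = 381 mm/yr

381 mm/yr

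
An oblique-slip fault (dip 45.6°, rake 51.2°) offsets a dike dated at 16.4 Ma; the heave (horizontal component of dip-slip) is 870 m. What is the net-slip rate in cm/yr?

0.00973 cm/yr

dip-slip = heave / cos(dip) = 870 / cos(45.6°) = 1243 m
net slip = dip-slip / sin(rake) = 1243 / sin(51.2°) = 1596 m
rate = 1596 m / 16.4 Ma = 0.0000973 m/yr = 0.00973 cm/yr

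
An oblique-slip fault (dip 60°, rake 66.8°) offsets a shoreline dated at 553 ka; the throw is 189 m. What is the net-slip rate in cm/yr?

dip-slip = throw / sin(dip) = 189 / sin(60°) = 218.2 m
net slip = dip-slip / sin(rake) = 218.2 / sin(66.8°) = 237.4 m
rate = 237.4 m / 553 ka = 0.000429 m/yr = 0.0429 cm/yr

0.0429 cm/yr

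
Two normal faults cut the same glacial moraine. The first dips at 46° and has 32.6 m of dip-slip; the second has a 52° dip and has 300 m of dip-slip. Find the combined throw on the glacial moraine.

260 m

throw_A = 32.6 × sin(46°) = 23.45 m
throw_B = 300 × sin(52°) = 236.4 m
total = 23.45 + 236.4 = 260 m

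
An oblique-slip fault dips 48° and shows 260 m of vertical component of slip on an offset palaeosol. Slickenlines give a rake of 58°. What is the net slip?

413 m

dip-slip = throw / sin(dip) = 260 / sin(48°) = 349.9 m
net slip = dip-slip / sin(rake) = 349.9 / sin(58°) = 413 m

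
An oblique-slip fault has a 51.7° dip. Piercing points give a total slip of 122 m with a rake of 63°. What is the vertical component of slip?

85.3 m

dip-slip = net slip × sin(rake) = 122 m × sin(63°) = 108.7 m
throw = dip-slip × sin(dip) = 108.7 × sin(51.7°) = 85.3 m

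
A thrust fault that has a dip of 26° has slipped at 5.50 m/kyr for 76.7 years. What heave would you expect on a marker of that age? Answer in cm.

dip-slip = rate × time = 5.50 m/kyr × 76.7 years = 0.4219 m
heave = dip-slip × cos(dip) = 0.4219 × cos(26°) = 0.379 m = 37.9 cm

37.9 cm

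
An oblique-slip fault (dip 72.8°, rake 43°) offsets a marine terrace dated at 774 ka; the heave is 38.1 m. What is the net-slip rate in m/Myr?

244 m/Myr

dip-slip = heave / cos(dip) = 38.1 / cos(72.8°) = 128.8 m
net slip = dip-slip / sin(rake) = 128.8 / sin(43°) = 188.9 m
rate = 188.9 m / 774 ka = 0.000244 m/yr = 244 m/Myr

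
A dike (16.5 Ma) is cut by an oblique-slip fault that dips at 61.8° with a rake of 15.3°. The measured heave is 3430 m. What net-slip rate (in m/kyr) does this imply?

1.67 m/kyr

dip-slip = heave / cos(dip) = 3430 / cos(61.8°) = 7258 m
net slip = dip-slip / sin(rake) = 7258 / sin(15.3°) = 27510 m
rate = 27510 m / 16.5 Ma = 0.00167 m/yr = 1.67 m/kyr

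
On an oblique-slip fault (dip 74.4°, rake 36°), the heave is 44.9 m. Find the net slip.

dip-slip = heave / cos(dip) = 44.9 / cos(74.4°) = 167 m
net slip = dip-slip / sin(rake) = 167 / sin(36°) = 284 m

284 m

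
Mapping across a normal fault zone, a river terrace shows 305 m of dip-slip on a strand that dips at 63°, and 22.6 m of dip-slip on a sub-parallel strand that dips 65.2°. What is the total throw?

292 m

throw_A = 305 × sin(63°) = 271.8 m
throw_B = 22.6 × sin(65.2°) = 20.52 m
total = 271.8 + 20.52 = 292 m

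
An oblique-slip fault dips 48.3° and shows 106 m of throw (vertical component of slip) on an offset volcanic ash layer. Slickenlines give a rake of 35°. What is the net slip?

248 m

dip-slip = throw / sin(dip) = 106 / sin(48.3°) = 142 m
net slip = dip-slip / sin(rake) = 142 / sin(35°) = 248 m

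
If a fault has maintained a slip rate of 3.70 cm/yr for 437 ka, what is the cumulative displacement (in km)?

16.2 km

slip = rate × time = 3.70 cm/yr × 437 ka = 16200 m = 16.2 km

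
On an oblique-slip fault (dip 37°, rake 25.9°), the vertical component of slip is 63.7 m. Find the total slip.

242 m

dip-slip = throw / sin(dip) = 63.7 / sin(37°) = 105.8 m
net slip = dip-slip / sin(rake) = 105.8 / sin(25.9°) = 242 m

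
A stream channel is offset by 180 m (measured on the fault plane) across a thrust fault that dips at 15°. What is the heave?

heave = dip-slip × cos(dip) = 180 m × cos(15°) = 174 m

174 m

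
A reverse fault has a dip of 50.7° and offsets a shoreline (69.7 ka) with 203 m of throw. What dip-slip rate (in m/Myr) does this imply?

3760 m/Myr

dip-slip = throw / sin(dip) = 203 m / sin(50.7°) = 262.3 m
rate = 262.3 m / 69.7 ka = 0.00376 m/yr = 3760 m/Myr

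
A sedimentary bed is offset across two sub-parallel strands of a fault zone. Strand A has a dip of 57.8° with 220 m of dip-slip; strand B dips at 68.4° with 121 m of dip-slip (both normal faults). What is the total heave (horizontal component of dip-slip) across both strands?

heave_A = 220 × cos(57.8°) = 117.2 m
heave_B = 121 × cos(68.4°) = 44.54 m
total = 117.2 + 44.54 = 162 m

162 m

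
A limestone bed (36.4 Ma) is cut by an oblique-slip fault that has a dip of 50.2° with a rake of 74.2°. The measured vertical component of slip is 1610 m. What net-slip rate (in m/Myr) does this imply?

59.8 m/Myr

dip-slip = throw / sin(dip) = 1610 / sin(50.2°) = 2096 m
net slip = dip-slip / sin(rake) = 2096 / sin(74.2°) = 2178 m
rate = 2178 m / 36.4 Ma = 0.0000598 m/yr = 59.8 m/Myr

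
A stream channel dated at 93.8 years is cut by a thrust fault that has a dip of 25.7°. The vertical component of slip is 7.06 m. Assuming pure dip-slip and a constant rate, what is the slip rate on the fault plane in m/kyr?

dip-slip = throw / sin(dip) = 7.06 m / sin(25.7°) = 16.28 m
rate = 16.28 m / 93.8 years = 0.174 m/yr = 174 m/kyr

174 m/kyr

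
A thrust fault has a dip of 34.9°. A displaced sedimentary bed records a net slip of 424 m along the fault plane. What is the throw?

243 m

throw = dip-slip × sin(dip) = 424 m × sin(34.9°) = 243 m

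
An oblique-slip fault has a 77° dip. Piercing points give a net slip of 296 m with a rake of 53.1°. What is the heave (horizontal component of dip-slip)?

dip-slip = net slip × sin(rake) = 296 m × sin(53.1°) = 236.7 m
heave = dip-slip × cos(dip) = 236.7 × cos(77°) = 53.2 m

53.2 m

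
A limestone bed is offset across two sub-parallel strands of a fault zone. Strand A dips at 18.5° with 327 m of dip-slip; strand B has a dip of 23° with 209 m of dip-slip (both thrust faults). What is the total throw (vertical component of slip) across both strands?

185 m

throw_A = 327 × sin(18.5°) = 103.8 m
throw_B = 209 × sin(23°) = 81.66 m
total = 103.8 + 81.66 = 185 m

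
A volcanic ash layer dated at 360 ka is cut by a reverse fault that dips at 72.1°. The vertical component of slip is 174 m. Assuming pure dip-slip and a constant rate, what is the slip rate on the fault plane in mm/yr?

0.508 mm/yr

dip-slip = throw / sin(dip) = 174 m / sin(72.1°) = 182.9 m
rate = 182.9 m / 360 ka = 0.000508 m/yr = 0.508 mm/yr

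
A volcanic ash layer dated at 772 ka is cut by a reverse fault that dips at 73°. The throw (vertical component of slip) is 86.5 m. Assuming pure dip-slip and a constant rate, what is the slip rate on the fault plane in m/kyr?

dip-slip = throw / sin(dip) = 86.5 m / sin(73°) = 90.45 m
rate = 90.45 m / 772 ka = 0.000117 m/yr = 0.117 m/kyr

0.117 m/kyr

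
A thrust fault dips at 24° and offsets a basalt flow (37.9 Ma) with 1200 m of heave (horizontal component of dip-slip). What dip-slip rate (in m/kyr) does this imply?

0.0347 m/kyr

dip-slip = heave / cos(dip) = 1200 m / cos(24°) = 1314 m
rate = 1314 m / 37.9 Ma = 0.0000347 m/yr = 0.0347 m/kyr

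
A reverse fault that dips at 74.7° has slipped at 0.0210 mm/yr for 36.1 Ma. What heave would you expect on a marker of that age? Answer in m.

200 m

dip-slip = rate × time = 0.0210 mm/yr × 36.1 Ma = 758.1 m
heave = dip-slip × cos(dip) = 758.1 × cos(74.7°) = 200 m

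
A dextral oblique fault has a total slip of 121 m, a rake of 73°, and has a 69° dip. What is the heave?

41.5 m

dip-slip = net slip × sin(rake) = 121 m × sin(73°) = 115.7 m
heave = dip-slip × cos(dip) = 115.7 × cos(69°) = 41.5 m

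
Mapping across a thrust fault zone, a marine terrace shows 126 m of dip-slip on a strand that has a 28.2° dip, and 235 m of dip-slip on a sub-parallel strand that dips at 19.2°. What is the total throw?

throw_A = 126 × sin(28.2°) = 59.54 m
throw_B = 235 × sin(19.2°) = 77.28 m
total = 59.54 + 77.28 = 137 m

137 m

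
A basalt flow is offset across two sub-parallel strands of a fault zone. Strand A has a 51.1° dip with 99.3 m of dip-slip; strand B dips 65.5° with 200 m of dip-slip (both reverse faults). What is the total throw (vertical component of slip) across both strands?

259 m

throw_A = 99.3 × sin(51.1°) = 77.28 m
throw_B = 200 × sin(65.5°) = 182 m
total = 77.28 + 182 = 259 m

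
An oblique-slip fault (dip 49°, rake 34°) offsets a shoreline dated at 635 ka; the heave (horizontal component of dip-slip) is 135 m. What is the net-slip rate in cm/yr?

0.0580 cm/yr

dip-slip = heave / cos(dip) = 135 / cos(49°) = 205.8 m
net slip = dip-slip / sin(rake) = 205.8 / sin(34°) = 368 m
rate = 368 m / 635 ka = 0.000580 m/yr = 0.0580 cm/yr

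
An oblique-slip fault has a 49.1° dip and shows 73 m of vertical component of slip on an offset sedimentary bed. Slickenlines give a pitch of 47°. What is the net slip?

132 m

dip-slip = throw / sin(dip) = 73 / sin(49.1°) = 96.58 m
net slip = dip-slip / sin(rake) = 96.58 / sin(47°) = 132 m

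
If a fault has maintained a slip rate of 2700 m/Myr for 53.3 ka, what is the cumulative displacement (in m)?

slip = rate × time = 2700 m/Myr × 53.3 ka = 144 m

144 m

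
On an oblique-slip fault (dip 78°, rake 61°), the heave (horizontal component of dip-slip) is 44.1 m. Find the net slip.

243 m

dip-slip = heave / cos(dip) = 44.1 / cos(78°) = 212.1 m
net slip = dip-slip / sin(rake) = 212.1 / sin(61°) = 243 m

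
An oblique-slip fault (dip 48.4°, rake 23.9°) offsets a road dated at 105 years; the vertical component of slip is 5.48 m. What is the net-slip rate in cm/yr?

17.2 cm/yr

dip-slip = throw / sin(dip) = 5.48 / sin(48.4°) = 7.328 m
net slip = dip-slip / sin(rake) = 7.328 / sin(23.9°) = 18.09 m
rate = 18.09 m / 105 years = 0.172 m/yr = 17.2 cm/yr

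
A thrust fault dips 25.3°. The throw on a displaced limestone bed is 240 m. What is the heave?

heave = throw / tan(dip) = 240 / tan(25.3°) = 508 m

508 m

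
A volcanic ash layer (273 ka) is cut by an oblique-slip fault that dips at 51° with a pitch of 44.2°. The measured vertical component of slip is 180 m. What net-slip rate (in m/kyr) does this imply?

1.22 m/kyr

dip-slip = throw / sin(dip) = 180 / sin(51°) = 231.6 m
net slip = dip-slip / sin(rake) = 231.6 / sin(44.2°) = 332.2 m
rate = 332.2 m / 273 ka = 0.00122 m/yr = 1.22 m/kyr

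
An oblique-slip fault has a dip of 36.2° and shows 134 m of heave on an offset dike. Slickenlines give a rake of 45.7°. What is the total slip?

dip-slip = heave / cos(dip) = 134 / cos(36.2°) = 166.1 m
net slip = dip-slip / sin(rake) = 166.1 / sin(45.7°) = 232 m

232 m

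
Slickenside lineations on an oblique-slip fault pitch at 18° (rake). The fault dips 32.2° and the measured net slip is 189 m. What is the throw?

dip-slip = net slip × sin(rake) = 189 m × sin(18°) = 58.40 m
throw = dip-slip × sin(dip) = 58.40 × sin(32.2°) = 31.1 m

31.1 m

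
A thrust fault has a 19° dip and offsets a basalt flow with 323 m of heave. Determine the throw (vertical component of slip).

throw = heave × tan(dip) = 323 × tan(19°) = 111 m

111 m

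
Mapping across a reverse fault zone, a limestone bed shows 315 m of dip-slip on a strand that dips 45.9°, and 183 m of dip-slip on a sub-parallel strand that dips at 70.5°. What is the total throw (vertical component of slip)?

399 m

throw_A = 315 × sin(45.9°) = 226.2 m
throw_B = 183 × sin(70.5°) = 172.5 m
total = 226.2 + 172.5 = 399 m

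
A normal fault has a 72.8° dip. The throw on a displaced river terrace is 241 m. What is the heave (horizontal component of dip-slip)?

heave = throw / tan(dip) = 241 / tan(72.8°) = 74.6 m

74.6 m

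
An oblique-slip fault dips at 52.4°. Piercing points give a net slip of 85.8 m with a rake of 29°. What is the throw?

33 m

dip-slip = net slip × sin(rake) = 85.8 m × sin(29°) = 41.60 m
throw = dip-slip × sin(dip) = 41.60 × sin(52.4°) = 33 m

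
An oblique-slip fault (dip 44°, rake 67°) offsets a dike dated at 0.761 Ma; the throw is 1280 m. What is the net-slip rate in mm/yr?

2.63 mm/yr

dip-slip = throw / sin(dip) = 1280 / sin(44°) = 1843 m
net slip = dip-slip / sin(rake) = 1843 / sin(67°) = 2002 m
rate = 2002 m / 0.761 Ma = 0.00263 m/yr = 2.63 mm/yr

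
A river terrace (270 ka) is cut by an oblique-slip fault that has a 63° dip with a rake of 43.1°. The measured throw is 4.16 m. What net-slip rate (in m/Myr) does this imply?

25.3 m/Myr

dip-slip = throw / sin(dip) = 4.16 / sin(63°) = 4.669 m
net slip = dip-slip / sin(rake) = 4.669 / sin(43.1°) = 6.833 m
rate = 6.833 m / 270 ka = 0.0000253 m/yr = 25.3 m/Myr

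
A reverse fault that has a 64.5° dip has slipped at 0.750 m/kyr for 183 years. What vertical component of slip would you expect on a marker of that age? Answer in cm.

12.4 cm

dip-slip = rate × time = 0.750 m/kyr × 183 years = 0.1373 m
throw = dip-slip × sin(dip) = 0.1373 × sin(64.5°) = 0.124 m = 12.4 cm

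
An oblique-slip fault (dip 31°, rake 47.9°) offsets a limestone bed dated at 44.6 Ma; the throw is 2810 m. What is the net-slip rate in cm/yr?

0.0165 cm/yr

dip-slip = throw / sin(dip) = 2810 / sin(31°) = 5456 m
net slip = dip-slip / sin(rake) = 5456 / sin(47.9°) = 7353 m
rate = 7353 m / 44.6 Ma = 0.000165 m/yr = 0.0165 cm/yr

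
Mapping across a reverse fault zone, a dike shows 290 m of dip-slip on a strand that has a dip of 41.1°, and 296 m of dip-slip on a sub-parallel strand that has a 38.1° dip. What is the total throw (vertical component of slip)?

373 m

throw_A = 290 × sin(41.1°) = 190.6 m
throw_B = 296 × sin(38.1°) = 182.6 m
total = 190.6 + 182.6 = 373 m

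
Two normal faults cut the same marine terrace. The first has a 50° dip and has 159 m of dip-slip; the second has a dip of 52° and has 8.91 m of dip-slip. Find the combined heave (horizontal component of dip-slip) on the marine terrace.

108 m

heave_A = 159 × cos(50°) = 102.2 m
heave_B = 8.91 × cos(52°) = 5.486 m
total = 102.2 + 5.486 = 108 m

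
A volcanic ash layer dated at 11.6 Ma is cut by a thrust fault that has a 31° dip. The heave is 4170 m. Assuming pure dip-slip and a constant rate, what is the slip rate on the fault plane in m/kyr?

0.419 m/kyr

dip-slip = heave / cos(dip) = 4170 m / cos(31°) = 4865 m
rate = 4865 m / 11.6 Ma = 0.000419 m/yr = 0.419 m/kyr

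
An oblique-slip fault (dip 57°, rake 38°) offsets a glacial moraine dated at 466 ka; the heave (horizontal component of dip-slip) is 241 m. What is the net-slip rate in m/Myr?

1540 m/Myr

dip-slip = heave / cos(dip) = 241 / cos(57°) = 442.5 m
net slip = dip-slip / sin(rake) = 442.5 / sin(38°) = 718.7 m
rate = 718.7 m / 466 ka = 0.00154 m/yr = 1540 m/Myr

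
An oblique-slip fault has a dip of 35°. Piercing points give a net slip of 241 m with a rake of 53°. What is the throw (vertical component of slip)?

110 m

dip-slip = net slip × sin(rake) = 241 m × sin(53°) = 192.5 m
throw = dip-slip × sin(dip) = 192.5 × sin(35°) = 110 m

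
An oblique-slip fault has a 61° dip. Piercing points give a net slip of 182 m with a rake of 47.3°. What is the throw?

dip-slip = net slip × sin(rake) = 182 m × sin(47.3°) = 133.8 m
throw = dip-slip × sin(dip) = 133.8 × sin(61°) = 117 m

117 m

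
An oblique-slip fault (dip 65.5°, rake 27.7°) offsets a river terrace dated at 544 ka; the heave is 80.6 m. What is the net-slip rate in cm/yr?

0.0769 cm/yr

dip-slip = heave / cos(dip) = 80.6 / cos(65.5°) = 194.4 m
net slip = dip-slip / sin(rake) = 194.4 / sin(27.7°) = 418.1 m
rate = 418.1 m / 544 ka = 0.000769 m/yr = 0.0769 cm/yr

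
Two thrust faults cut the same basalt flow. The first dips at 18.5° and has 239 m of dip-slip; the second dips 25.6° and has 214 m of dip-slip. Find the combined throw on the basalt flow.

168 m

throw_A = 239 × sin(18.5°) = 75.84 m
throw_B = 214 × sin(25.6°) = 92.47 m
total = 75.84 + 92.47 = 168 m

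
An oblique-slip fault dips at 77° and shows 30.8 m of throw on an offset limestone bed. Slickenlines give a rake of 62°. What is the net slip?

dip-slip = throw / sin(dip) = 30.8 / sin(77°) = 31.61 m
net slip = dip-slip / sin(rake) = 31.61 / sin(62°) = 35.8 m

35.8 m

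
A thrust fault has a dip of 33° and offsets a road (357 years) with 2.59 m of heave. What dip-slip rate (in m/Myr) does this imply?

dip-slip = heave / cos(dip) = 2.59 m / cos(33°) = 3.088 m
rate = 3.088 m / 357 years = 0.00865 m/yr = 8650 m/Myr

8650 m/Myr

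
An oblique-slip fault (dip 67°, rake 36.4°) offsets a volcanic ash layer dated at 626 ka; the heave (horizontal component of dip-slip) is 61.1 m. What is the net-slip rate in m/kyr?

0.421 m/kyr

dip-slip = heave / cos(dip) = 61.1 / cos(67°) = 156.4 m
net slip = dip-slip / sin(rake) = 156.4 / sin(36.4°) = 263.5 m
rate = 263.5 m / 626 ka = 0.000421 m/yr = 0.421 m/kyr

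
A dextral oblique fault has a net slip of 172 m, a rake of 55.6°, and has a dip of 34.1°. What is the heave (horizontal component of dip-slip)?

118 m

dip-slip = net slip × sin(rake) = 172 m × sin(55.6°) = 141.9 m
heave = dip-slip × cos(dip) = 141.9 × cos(34.1°) = 118 m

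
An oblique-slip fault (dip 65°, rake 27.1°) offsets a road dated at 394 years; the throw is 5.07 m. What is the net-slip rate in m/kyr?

31.2 m/kyr

dip-slip = throw / sin(dip) = 5.07 / sin(65°) = 5.594 m
net slip = dip-slip / sin(rake) = 5.594 / sin(27.1°) = 12.28 m
rate = 12.28 m / 394 years = 0.0312 m/yr = 31.2 m/kyr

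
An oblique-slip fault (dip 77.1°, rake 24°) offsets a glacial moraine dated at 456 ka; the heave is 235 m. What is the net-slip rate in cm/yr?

dip-slip = heave / cos(dip) = 235 / cos(77.1°) = 1053 m
net slip = dip-slip / sin(rake) = 1053 / sin(24°) = 2588 m
rate = 2588 m / 456 ka = 0.00568 m/yr = 0.568 cm/yr

0.568 cm/yr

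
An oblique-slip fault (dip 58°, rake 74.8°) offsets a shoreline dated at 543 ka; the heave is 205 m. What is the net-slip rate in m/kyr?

0.738 m/kyr

dip-slip = heave / cos(dip) = 205 / cos(58°) = 386.9 m
net slip = dip-slip / sin(rake) = 386.9 / sin(74.8°) = 400.9 m
rate = 400.9 m / 543 ka = 0.000738 m/yr = 0.738 m/kyr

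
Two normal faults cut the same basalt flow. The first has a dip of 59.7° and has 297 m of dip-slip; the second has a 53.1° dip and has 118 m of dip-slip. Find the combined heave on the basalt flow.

heave_A = 297 × cos(59.7°) = 149.8 m
heave_B = 118 × cos(53.1°) = 70.85 m
total = 149.8 + 70.85 = 221 m

221 m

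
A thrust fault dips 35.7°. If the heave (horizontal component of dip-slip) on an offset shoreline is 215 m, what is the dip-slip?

265 m

dip-slip = heave / cos(dip) = 215 / cos(35.7°) = 265 m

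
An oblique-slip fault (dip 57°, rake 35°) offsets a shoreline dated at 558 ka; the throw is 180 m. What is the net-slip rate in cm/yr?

0.0671 cm/yr

dip-slip = throw / sin(dip) = 180 / sin(57°) = 214.6 m
net slip = dip-slip / sin(rake) = 214.6 / sin(35°) = 374.2 m
rate = 374.2 m / 558 ka = 0.000671 m/yr = 0.0671 cm/yr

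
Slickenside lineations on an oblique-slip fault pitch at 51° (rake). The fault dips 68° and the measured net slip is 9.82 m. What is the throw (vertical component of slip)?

dip-slip = net slip × sin(rake) = 9.82 m × sin(51°) = 7.632 m
throw = dip-slip × sin(dip) = 7.632 × sin(68°) = 7.08 m

7.08 m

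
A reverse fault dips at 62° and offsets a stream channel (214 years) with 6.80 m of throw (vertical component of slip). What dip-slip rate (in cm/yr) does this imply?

dip-slip = throw / sin(dip) = 6.80 m / sin(62°) = 7.701 m
rate = 7.701 m / 214 years = 0.0360 m/yr = 3.60 cm/yr

3.60 cm/yr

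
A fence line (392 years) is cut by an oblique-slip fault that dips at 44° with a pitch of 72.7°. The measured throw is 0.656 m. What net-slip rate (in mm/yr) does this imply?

2.52 mm/yr

dip-slip = throw / sin(dip) = 0.656 / sin(44°) = 0.9443 m
net slip = dip-slip / sin(rake) = 0.9443 / sin(72.7°) = 0.9891 m
rate = 0.9891 m / 392 years = 0.00252 m/yr = 2.52 mm/yr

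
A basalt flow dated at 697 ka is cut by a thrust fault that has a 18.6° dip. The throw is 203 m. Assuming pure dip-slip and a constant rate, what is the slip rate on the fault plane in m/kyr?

dip-slip = throw / sin(dip) = 203 m / sin(18.6°) = 636.4 m
rate = 636.4 m / 697 ka = 0.000913 m/yr = 0.913 m/kyr

0.913 m/kyr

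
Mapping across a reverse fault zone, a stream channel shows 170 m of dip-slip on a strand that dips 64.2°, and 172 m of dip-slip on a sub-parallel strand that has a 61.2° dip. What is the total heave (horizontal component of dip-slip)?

157 m

heave_A = 170 × cos(64.2°) = 73.99 m
heave_B = 172 × cos(61.2°) = 82.86 m
total = 73.99 + 82.86 = 157 m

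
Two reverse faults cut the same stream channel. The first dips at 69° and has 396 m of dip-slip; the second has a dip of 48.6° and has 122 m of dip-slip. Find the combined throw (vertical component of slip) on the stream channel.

throw_A = 396 × sin(69°) = 369.7 m
throw_B = 122 × sin(48.6°) = 91.51 m
total = 369.7 + 91.51 = 461 m

461 m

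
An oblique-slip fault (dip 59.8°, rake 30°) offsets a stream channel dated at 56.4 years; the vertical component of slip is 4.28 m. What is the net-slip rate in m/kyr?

dip-slip = throw / sin(dip) = 4.28 / sin(59.8°) = 4.952 m
net slip = dip-slip / sin(rake) = 4.952 / sin(30°) = 9.904 m
rate = 9.904 m / 56.4 years = 0.176 m/yr = 176 m/kyr

176 m/kyr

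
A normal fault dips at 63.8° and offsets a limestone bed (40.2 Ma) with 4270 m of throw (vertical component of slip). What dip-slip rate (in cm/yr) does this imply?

dip-slip = throw / sin(dip) = 4270 m / sin(63.8°) = 4759 m
rate = 4759 m / 40.2 Ma = 0.000118 m/yr = 0.0118 cm/yr

0.0118 cm/yr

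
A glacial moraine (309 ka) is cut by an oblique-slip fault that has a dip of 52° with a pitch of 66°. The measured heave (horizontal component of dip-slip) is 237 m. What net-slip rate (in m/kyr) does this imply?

dip-slip = heave / cos(dip) = 237 / cos(52°) = 385 m
net slip = dip-slip / sin(rake) = 385 / sin(66°) = 421.4 m
rate = 421.4 m / 309 ka = 0.00136 m/yr = 1.36 m/kyr

1.36 m/kyr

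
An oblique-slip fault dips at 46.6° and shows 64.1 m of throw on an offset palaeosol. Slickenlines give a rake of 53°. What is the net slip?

dip-slip = throw / sin(dip) = 64.1 / sin(46.6°) = 88.22 m
net slip = dip-slip / sin(rake) = 88.22 / sin(53°) = 110 m

110 m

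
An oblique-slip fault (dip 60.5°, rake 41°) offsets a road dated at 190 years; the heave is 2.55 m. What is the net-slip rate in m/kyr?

dip-slip = heave / cos(dip) = 2.55 / cos(60.5°) = 5.178 m
net slip = dip-slip / sin(rake) = 5.178 / sin(41°) = 7.893 m
rate = 7.893 m / 190 years = 0.0415 m/yr = 41.5 m/kyr

41.5 m/kyr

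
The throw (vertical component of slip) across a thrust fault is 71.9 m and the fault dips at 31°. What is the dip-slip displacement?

140 m

dip-slip = throw / sin(dip) = 71.9 / sin(31°) = 140 m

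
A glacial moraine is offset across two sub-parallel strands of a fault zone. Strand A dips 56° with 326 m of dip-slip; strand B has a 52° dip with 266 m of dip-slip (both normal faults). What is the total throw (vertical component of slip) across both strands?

480 m

throw_A = 326 × sin(56°) = 270.3 m
throw_B = 266 × sin(52°) = 209.6 m
total = 270.3 + 209.6 = 480 m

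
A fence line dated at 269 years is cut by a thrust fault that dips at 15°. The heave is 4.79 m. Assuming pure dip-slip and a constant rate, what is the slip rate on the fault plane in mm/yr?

18.4 mm/yr

dip-slip = heave / cos(dip) = 4.79 m / cos(15°) = 4.959 m
rate = 4.959 m / 269 years = 0.0184 m/yr = 18.4 mm/yr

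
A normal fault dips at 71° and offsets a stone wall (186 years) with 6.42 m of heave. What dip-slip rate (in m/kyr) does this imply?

106 m/kyr

dip-slip = heave / cos(dip) = 6.42 m / cos(71°) = 19.72 m
rate = 19.72 m / 186 years = 0.106 m/yr = 106 m/kyr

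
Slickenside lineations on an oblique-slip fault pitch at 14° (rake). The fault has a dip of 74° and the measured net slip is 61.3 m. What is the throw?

dip-slip = net slip × sin(rake) = 61.3 m × sin(14°) = 14.83 m
throw = dip-slip × sin(dip) = 14.83 × sin(74°) = 14.3 m

14.3 m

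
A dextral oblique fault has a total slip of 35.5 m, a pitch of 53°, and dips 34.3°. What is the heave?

dip-slip = net slip × sin(rake) = 35.5 m × sin(53°) = 28.35 m
heave = dip-slip × cos(dip) = 28.35 × cos(34.3°) = 23.4 m

23.4 m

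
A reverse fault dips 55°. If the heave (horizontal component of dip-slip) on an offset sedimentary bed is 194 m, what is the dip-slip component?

338 m

dip-slip = heave / cos(dip) = 194 / cos(55°) = 338 m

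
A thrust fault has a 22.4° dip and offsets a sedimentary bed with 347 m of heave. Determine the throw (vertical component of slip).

throw = heave × tan(dip) = 347 × tan(22.4°) = 143 m

143 m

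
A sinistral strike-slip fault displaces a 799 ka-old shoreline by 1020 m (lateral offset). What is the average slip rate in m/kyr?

1.28 m/kyr

rate = 1020 m / 799 ka = 0.00128 m/yr = 1.28 m/kyr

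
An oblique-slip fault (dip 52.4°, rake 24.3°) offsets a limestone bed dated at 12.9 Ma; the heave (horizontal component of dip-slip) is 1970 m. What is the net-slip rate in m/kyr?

dip-slip = heave / cos(dip) = 1970 / cos(52.4°) = 3229 m
net slip = dip-slip / sin(rake) = 3229 / sin(24.3°) = 7846 m
rate = 7846 m / 12.9 Ma = 0.000608 m/yr = 0.608 m/kyr

0.608 m/kyr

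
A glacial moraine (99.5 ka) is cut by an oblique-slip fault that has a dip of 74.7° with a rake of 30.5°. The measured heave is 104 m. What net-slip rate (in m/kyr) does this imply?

7.80 m/kyr

dip-slip = heave / cos(dip) = 104 / cos(74.7°) = 394.1 m
net slip = dip-slip / sin(rake) = 394.1 / sin(30.5°) = 776.6 m
rate = 776.6 m / 99.5 ka = 0.00780 m/yr = 7.80 m/kyr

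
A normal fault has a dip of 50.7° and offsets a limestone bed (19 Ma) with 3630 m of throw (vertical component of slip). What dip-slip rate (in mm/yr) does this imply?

dip-slip = throw / sin(dip) = 3630 m / sin(50.7°) = 4691 m
rate = 4691 m / 19 Ma = 0.000247 m/yr = 0.247 mm/yr

0.247 mm/yr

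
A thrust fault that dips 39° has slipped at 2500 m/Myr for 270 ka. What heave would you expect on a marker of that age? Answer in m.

525 m

dip-slip = rate × time = 2500 m/Myr × 270 ka = 675 m
heave = dip-slip × cos(dip) = 675 × cos(39°) = 525 m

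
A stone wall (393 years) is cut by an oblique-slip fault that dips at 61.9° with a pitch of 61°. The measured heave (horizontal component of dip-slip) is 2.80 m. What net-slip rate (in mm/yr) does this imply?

dip-slip = heave / cos(dip) = 2.80 / cos(61.9°) = 5.945 m
net slip = dip-slip / sin(rake) = 5.945 / sin(61°) = 6.797 m
rate = 6.797 m / 393 years = 0.0173 m/yr = 17.3 mm/yr

17.3 mm/yr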